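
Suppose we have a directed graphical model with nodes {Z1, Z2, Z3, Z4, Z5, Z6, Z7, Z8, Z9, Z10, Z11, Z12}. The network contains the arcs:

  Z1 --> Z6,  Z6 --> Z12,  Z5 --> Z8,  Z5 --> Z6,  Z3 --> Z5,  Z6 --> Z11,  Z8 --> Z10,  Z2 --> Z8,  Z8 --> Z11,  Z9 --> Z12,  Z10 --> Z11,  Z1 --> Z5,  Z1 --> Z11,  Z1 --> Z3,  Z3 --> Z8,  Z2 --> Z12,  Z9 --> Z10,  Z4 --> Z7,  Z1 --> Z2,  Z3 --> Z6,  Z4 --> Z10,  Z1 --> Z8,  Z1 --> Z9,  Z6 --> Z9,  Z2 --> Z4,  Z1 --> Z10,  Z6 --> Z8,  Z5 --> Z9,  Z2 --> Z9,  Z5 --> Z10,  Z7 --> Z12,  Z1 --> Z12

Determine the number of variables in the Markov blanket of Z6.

10

By definition, MB(Z6) is built from Z6's parents, Z6's children, and the co-parents of Z6.
Z6's parents: Z1, Z3, Z5.
Children of Z6: Z8, Z9, Z11, Z12.
Co-parents of Z6 (other parents of its children):
  Z8: Z1, Z2, Z3, Z5
  Z9: Z1, Z2, Z5
  Z11: Z1, Z8, Z10
  Z12: Z1, Z2, Z7, Z9
MB(Z6) = {Z1, Z2, Z3, Z5, Z7, Z8, Z9, Z10, Z11, Z12}, which has 10 nodes.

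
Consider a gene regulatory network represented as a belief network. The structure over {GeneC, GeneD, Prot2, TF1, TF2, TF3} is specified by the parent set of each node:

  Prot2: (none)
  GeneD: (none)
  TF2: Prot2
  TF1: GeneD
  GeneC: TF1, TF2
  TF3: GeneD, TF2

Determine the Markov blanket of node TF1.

{GeneC, GeneD, TF2}

Parents of TF1: GeneD.
Children of TF1: GeneC.
Other parents of TF1's children:
  GeneC also has parent TF2.
Union: {GeneD} ∪ {GeneC} ∪ {TF2} = {GeneC, GeneD, TF2}.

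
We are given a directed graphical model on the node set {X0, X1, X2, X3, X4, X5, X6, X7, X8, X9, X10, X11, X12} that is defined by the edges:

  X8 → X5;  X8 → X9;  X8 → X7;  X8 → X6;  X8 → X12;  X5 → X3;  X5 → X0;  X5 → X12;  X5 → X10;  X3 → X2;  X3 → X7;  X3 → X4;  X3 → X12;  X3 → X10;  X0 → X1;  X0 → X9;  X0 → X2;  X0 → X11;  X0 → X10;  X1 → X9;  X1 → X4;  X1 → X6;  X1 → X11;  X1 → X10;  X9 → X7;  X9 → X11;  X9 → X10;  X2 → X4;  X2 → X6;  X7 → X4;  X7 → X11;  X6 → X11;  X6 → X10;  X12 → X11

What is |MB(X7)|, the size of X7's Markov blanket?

10

Children of X7: X4, X11.
Pa(X7) = {X3, X8, X9}.
Co-parents of X7 (other parents of its children):
  parents(X4) \ {X7} = {X1, X2, X3}.
  X11 also has parents X0, X1, X6, X9, X12.
MB(X7) = {X0, X1, X2, X3, X4, X6, X8, X9, X11, X12}, which has 10 nodes.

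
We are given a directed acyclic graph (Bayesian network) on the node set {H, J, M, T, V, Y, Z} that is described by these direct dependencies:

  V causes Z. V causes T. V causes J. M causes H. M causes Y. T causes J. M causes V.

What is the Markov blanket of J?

{T, V}

By definition, MB(J) is built from J's parents, J's children, and the co-parents of J.
J's children: none.
J's parents: T, V.
With no children, J has no spouses; the co-parent set is empty.
Union: {T, V} ∪ {} ∪ {} = {T, V}.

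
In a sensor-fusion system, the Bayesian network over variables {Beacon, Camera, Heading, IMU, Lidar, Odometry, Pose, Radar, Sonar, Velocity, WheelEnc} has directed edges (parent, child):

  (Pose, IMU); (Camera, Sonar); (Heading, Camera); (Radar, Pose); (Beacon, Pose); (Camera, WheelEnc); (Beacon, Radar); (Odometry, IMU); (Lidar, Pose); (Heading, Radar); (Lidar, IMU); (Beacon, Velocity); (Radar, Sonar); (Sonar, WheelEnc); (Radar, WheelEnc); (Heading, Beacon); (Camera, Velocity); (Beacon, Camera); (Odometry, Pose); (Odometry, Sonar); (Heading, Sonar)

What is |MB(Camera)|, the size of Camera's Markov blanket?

7

The Markov blanket of a node is its parents, its children, and the other parents of its children.
Pa(Camera) = {Beacon, Heading}.
Camera's children: Sonar, Velocity, WheelEnc.
Other parents of Camera's children:
  Velocity also has parent Beacon.
  parents(Sonar) \ {Camera} = {Heading, Odometry, Radar}.
  parents(WheelEnc) \ {Camera} = {Radar, Sonar}.
MB(Camera) = {Beacon, Heading, Odometry, Radar, Sonar, Velocity, WheelEnc}, which has 7 nodes.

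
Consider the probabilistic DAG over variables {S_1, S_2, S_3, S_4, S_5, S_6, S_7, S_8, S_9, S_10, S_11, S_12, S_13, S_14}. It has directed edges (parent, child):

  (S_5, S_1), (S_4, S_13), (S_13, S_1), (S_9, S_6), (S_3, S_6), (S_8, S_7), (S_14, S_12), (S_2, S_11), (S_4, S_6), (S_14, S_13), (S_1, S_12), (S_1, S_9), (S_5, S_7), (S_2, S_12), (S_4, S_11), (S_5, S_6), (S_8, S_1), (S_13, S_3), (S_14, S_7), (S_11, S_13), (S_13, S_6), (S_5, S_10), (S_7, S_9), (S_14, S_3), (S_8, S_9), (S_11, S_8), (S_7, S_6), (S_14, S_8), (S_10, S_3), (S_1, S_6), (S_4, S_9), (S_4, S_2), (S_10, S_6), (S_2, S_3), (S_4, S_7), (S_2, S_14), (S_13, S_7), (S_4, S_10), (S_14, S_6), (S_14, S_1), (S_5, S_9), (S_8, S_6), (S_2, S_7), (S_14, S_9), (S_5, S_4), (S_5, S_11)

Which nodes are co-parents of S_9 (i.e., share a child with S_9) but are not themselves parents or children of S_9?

Children of S_9: S_6.
  S_6 also has parents S_1, S_3, S_4, S_5, S_7, S_8, S_10, S_13, S_14.
Excluding nodes already adjacent to S_9 (S_1, S_4, S_5, S_6, S_7, S_8, S_14), the co-parent-only contribution is {S_3, S_10, S_13}.

{S_3, S_10, S_13}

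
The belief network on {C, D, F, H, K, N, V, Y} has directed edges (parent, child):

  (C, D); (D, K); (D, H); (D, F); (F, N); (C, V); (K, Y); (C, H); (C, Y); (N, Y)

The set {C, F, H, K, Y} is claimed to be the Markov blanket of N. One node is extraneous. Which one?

A node's Markov blanket = Pa ∪ Ch ∪ (parents of Ch other than the node itself).
N's parents: F.
Ch(N) = {Y}.
Parents of each child, excluding N:
  Y: C, K
MB(N) = {C, F, K, Y}.
H is neither a parent, child, nor co-parent of N, so it does not belong.

H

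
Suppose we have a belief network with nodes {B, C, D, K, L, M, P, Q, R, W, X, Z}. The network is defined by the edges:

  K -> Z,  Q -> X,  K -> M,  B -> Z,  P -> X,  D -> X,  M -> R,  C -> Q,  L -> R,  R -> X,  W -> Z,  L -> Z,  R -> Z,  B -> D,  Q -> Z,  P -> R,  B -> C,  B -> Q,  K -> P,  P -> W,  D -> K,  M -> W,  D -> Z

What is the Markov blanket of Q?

{B, C, D, K, L, P, R, W, X, Z}

Q's parents: B, C.
Ch(Q) = {X, Z}.
For each child, the remaining parents (spouses of Q):
  X's other parents are D, P, R.
  Z's other parents are B, D, K, L, R, W.
Union: {B, C} ∪ {X, Z} ∪ {B, D, K, L, P, R, W} = {B, C, D, K, L, P, R, W, X, Z}.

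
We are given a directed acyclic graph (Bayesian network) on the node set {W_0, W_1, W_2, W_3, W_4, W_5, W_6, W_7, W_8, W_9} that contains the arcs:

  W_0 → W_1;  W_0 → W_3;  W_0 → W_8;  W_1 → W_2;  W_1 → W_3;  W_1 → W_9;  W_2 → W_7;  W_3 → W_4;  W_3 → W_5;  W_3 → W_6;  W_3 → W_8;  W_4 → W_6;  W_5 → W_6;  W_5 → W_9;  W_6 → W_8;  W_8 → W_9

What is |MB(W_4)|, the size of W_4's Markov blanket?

3

Ch(W_4) = {W_6}.
W_4 has parent W_3.
Other parents of W_4's children:
  W_6's other parents are W_3, W_5.
MB(W_4) = {W_3, W_5, W_6}, which has 3 nodes.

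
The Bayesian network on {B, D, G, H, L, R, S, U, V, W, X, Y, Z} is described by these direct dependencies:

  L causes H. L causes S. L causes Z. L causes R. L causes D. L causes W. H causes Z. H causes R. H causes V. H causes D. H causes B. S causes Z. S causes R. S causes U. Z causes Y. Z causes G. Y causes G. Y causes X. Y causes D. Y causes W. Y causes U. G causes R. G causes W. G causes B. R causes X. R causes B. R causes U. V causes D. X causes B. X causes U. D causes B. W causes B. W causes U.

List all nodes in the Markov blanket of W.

Children of W: B, U.
W's parents: G, L, Y.
Other parents of W's children:
  B's other parents are D, G, H, R, X.
  U also has parents R, S, X, Y.
Union: {G, L, Y} ∪ {B, U} ∪ {D, G, H, R, S, X, Y} = {B, D, G, H, L, R, S, U, X, Y}.

{B, D, G, H, L, R, S, U, X, Y}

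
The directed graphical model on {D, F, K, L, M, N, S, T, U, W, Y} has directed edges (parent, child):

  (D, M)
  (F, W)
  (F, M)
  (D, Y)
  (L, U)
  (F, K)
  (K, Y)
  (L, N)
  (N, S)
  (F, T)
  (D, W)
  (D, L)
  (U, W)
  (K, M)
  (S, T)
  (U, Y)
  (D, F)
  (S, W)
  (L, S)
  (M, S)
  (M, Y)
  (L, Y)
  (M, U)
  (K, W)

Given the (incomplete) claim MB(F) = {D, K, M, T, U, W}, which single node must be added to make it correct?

F has parent D.
Children of F: K, M, T, W.
Other parents of F's children:
  K: no additional parents.
  M also has parents D, K.
  T's other parent is S.
  W also has parents D, K, S, U.
MB(F) = {D, K, M, S, T, U, W}.
Comparing with the claimed set, S is missing.

S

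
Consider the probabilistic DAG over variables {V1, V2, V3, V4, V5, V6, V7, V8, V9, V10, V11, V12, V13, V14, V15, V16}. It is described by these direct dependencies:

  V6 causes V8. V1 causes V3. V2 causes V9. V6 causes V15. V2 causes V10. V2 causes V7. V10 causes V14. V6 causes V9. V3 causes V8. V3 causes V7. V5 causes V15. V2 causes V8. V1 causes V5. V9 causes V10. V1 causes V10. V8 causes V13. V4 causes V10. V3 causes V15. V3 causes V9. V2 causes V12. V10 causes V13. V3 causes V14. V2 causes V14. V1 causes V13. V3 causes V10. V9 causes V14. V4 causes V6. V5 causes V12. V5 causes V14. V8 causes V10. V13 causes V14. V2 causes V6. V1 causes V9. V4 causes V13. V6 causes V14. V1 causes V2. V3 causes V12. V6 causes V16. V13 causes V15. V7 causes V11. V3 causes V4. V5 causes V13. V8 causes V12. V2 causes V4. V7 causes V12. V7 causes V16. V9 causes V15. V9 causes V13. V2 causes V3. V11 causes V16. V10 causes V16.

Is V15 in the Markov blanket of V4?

No

V4 has parents V2, V3.
V4 has children V6, V10, V13.
For each child, the remaining parents (spouses of V4):
  V6's other parent is V2.
  V10's other parents are V1, V2, V3, V8, V9.
  V13's other parents are V1, V5, V8, V9, V10.
MB(V4) = {V1, V2, V3, V5, V6, V8, V9, V10, V13}; V15 is not in this set.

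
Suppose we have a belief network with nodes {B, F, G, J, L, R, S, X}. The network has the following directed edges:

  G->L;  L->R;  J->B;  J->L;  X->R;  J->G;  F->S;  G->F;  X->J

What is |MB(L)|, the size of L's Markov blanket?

Parents of L: G, J.
Children of L: R.
Parents of each child, excluding L:
  R: X
MB(L) = {G, J, R, X}, which has 4 nodes.

4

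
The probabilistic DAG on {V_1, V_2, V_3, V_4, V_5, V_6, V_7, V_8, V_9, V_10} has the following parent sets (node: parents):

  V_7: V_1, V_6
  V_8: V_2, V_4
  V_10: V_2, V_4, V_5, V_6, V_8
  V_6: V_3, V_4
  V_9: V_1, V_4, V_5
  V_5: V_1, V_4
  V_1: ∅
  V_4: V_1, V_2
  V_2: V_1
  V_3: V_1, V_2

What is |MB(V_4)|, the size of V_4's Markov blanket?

Pa(V_4) = {V_1, V_2}.
V_4's children: V_5, V_6, V_8, V_9, V_10.
Parents of each child, excluding V_4:
  V_5's other parent is V_1.
  V_6's other parent is V_3.
  V_8 also has parent V_2.
  V_9's other parents are V_1, V_5.
  V_10 also has parents V_2, V_5, V_6, V_8.
MB(V_4) = {V_1, V_2, V_3, V_5, V_6, V_8, V_9, V_10}, which has 8 nodes.

8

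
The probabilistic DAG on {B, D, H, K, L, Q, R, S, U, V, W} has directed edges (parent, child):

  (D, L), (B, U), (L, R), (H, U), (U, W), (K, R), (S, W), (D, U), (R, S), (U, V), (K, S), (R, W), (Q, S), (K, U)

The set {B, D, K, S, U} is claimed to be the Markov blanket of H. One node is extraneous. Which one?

S

Parents of H: none.
H has child U.
For each child, the remaining parents (spouses of H):
  U also has parents B, D, K.
MB(H) = {B, D, K, U}.
S is neither a parent, child, nor co-parent of H, so it does not belong.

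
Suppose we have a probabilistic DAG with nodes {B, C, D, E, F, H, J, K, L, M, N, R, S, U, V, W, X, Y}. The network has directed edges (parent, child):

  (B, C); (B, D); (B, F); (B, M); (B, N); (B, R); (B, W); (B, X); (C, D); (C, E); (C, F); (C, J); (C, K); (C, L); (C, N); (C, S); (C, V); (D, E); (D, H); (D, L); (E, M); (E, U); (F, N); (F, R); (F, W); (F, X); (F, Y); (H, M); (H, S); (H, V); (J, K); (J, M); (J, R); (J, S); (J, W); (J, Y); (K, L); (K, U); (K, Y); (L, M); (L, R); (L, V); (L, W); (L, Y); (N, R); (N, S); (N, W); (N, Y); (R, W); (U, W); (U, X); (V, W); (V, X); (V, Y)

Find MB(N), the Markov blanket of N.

{B, C, F, H, J, K, L, R, S, U, V, W, Y}

Recall MB(v) = parents ∪ children ∪ spouses, where spouses are the other parents of v's children.
Parents of N: B, C, F.
Children of N: R, S, W, Y.
Parents of each child, excluding N:
  R also has parents B, F, J, L.
  S also has parents C, H, J.
  W's other parents are B, F, J, L, R, U, V.
  parents(Y) \ {N} = {F, J, K, L, V}.
So the Markov blanket of N is {B, C, F, H, J, K, L, R, S, U, V, W, Y}.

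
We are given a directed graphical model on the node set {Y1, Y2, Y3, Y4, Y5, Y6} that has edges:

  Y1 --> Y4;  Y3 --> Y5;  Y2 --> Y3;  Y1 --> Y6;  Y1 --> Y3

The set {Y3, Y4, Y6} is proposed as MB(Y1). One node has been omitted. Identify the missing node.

Y1's parents: none.
Y1 has children Y3, Y4, Y6.
For each child, the remaining parents (spouses of Y1):
  Y6: —
  Y4: —
  Y3: Y2
MB(Y1) = {Y2, Y3, Y4, Y6}.
Comparing with the claimed set, Y2 is missing.

Y2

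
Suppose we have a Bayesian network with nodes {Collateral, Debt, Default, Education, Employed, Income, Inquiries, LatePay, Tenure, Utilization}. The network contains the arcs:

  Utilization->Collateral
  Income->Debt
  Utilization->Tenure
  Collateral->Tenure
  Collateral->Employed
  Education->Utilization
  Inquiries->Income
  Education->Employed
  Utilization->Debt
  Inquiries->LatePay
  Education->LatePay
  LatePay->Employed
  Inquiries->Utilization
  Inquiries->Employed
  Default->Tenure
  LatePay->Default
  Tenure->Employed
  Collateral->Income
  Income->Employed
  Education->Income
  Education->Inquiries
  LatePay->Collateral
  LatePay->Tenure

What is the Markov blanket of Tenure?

{Collateral, Default, Education, Employed, Income, Inquiries, LatePay, Utilization}

A node's Markov blanket = Pa ∪ Ch ∪ (parents of Ch other than the node itself).
Children of Tenure: Employed.
Pa(Tenure) = {Collateral, Default, LatePay, Utilization}.
Other parents of Tenure's children:
  Employed's other parents are Collateral, Education, Income, Inquiries, LatePay.
Taking the union gives {Collateral, Default, Education, Employed, Income, Inquiries, LatePay, Utilization}.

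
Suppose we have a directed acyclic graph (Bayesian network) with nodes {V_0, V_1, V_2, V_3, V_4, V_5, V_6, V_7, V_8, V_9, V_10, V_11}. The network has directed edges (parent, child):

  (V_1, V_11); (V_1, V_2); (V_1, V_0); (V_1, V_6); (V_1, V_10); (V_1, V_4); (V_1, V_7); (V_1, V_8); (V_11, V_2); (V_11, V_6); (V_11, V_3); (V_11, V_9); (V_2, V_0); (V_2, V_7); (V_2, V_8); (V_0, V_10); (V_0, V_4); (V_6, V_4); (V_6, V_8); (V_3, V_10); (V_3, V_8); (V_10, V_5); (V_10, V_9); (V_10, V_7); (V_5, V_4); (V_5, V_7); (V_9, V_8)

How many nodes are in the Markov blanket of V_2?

10

Pa(V_2) = {V_1, V_11}.
V_2 has children V_0, V_7, V_8.
For each child, the remaining parents (spouses of V_2):
  V_0's other parent is V_1.
  parents(V_7) \ {V_2} = {V_1, V_5, V_10}.
  V_8's other parents are V_1, V_3, V_6, V_9.
MB(V_2) = {V_0, V_1, V_3, V_5, V_6, V_7, V_8, V_9, V_10, V_11}, which has 10 nodes.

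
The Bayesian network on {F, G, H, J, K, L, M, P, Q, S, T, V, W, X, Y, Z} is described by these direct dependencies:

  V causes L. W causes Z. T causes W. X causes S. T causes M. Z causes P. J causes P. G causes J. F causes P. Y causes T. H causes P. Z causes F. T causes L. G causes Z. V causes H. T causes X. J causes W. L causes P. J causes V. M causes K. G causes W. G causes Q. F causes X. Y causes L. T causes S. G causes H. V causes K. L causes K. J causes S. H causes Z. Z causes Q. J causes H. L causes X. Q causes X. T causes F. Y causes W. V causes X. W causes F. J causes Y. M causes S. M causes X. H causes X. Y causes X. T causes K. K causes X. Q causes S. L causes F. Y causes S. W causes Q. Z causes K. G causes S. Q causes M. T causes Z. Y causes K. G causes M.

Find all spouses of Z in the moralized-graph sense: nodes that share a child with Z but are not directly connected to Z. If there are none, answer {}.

Children of Z: F, K, P, Q.
  Q also has parents G, W.
  F's other parents are L, T, W.
  K also has parents L, M, T, V, Y.
  P also has parents F, H, J, L.
Excluding nodes already adjacent to Z (F, G, H, K, P, Q, T, W), the co-parent-only contribution is {J, L, M, V, Y}.

{J, L, M, V, Y}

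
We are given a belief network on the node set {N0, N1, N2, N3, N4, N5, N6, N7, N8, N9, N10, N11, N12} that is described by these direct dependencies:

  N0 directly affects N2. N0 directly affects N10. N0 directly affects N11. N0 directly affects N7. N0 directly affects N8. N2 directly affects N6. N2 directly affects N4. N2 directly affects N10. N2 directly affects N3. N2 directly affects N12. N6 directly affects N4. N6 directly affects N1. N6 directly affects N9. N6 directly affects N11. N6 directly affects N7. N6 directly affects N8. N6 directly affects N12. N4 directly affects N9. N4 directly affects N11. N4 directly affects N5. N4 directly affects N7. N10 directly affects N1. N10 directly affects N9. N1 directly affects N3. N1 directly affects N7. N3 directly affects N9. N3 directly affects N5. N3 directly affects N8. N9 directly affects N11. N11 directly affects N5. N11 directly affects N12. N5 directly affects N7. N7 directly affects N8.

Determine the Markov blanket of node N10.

A node's Markov blanket = Pa ∪ Ch ∪ (parents of Ch other than the node itself).
N10 has children N1, N9.
N10's parents: N0, N2.
For each child, the remaining parents (spouses of N10):
  N1: N6
  N9: N3, N4, N6
MB(N10) = {N0, N1, N2, N3, N4, N6, N9}.

{N0, N1, N2, N3, N4, N6, N9}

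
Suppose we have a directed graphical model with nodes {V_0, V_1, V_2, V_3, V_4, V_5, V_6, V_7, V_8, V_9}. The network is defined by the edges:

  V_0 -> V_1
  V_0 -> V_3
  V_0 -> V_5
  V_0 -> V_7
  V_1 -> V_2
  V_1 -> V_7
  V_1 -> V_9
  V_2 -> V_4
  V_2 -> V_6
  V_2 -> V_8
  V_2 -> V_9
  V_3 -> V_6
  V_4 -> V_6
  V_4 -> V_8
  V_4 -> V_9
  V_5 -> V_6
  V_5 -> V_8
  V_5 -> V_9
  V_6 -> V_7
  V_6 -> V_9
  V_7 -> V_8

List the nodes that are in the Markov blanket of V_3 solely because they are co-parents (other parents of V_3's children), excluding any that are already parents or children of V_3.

{V_2, V_4, V_5}

Children of V_3: V_6.
  V_6 also has parents V_2, V_4, V_5.
Excluding nodes already adjacent to V_3 (V_0, V_6), the co-parent-only contribution is {V_2, V_4, V_5}.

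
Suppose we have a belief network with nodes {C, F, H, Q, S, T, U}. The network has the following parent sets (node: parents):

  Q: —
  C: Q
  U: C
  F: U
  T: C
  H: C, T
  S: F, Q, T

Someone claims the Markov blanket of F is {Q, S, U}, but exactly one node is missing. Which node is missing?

T

A node's Markov blanket = Pa ∪ Ch ∪ (parents of Ch other than the node itself).
Children of F: S.
Parents of F: U.
Other parents of F's children:
  S's other parents are Q, T.
MB(F) = {Q, S, T, U}.
Comparing with the claimed set, T is missing.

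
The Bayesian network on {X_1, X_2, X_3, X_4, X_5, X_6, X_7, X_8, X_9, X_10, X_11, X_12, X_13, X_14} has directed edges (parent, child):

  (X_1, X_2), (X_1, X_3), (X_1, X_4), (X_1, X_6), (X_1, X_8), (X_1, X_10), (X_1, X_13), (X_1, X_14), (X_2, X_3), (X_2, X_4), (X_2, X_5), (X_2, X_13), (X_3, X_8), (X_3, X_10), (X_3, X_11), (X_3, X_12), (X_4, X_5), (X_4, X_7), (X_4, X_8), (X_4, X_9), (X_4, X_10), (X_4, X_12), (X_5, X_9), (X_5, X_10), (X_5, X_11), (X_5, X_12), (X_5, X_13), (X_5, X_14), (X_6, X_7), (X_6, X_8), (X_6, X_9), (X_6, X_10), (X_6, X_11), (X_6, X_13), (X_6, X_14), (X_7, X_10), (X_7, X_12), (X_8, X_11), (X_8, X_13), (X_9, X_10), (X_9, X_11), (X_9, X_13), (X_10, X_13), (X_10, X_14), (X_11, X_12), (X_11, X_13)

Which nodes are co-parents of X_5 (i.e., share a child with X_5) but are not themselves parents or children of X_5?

Children of X_5: X_9, X_10, X_11, X_12, X_13, X_14.
  parents(X_9) \ {X_5} = {X_4, X_6}.
  X_10's other parents are X_1, X_3, X_4, X_6, X_7, X_9.
  X_11 also has parents X_3, X_6, X_8, X_9.
  X_12 also has parents X_3, X_4, X_7, X_11.
  X_13's other parents are X_1, X_2, X_6, X_8, X_9, X_10, X_11.
  X_14's other parents are X_1, X_6, X_10.
Excluding nodes already adjacent to X_5 (X_2, X_4, X_9, X_10, X_11, X_12, X_13, X_14), the co-parent-only contribution is {X_1, X_3, X_6, X_7, X_8}.

{X_1, X_3, X_6, X_7, X_8}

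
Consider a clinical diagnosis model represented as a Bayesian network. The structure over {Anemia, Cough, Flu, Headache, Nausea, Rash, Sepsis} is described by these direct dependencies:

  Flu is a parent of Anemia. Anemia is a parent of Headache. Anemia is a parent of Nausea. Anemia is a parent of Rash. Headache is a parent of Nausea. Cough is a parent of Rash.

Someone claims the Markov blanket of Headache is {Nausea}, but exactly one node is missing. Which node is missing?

A node's Markov blanket = Pa ∪ Ch ∪ (parents of Ch other than the node itself).
Pa(Headache) = {Anemia}.
Headache has child Nausea.
Other parents of Headache's children:
  Nausea's other parent is Anemia.
MB(Headache) = {Anemia, Nausea}.
Comparing with the claimed set, Anemia is missing.

Anemia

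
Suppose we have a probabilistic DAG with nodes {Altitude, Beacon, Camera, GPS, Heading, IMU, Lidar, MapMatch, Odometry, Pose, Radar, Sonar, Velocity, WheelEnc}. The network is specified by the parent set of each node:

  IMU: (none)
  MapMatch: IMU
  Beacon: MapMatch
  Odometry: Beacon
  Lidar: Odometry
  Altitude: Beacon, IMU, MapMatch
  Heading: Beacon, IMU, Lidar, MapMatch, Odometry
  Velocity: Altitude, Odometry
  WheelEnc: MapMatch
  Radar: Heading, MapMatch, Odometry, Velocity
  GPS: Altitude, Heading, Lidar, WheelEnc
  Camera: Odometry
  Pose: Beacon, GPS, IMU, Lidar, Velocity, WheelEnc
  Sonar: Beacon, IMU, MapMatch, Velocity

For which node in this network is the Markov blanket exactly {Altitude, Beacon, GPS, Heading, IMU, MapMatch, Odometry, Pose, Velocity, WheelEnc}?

Lidar

The target node must have every member of {Altitude, Beacon, GPS, Heading, IMU, MapMatch, Odometry, Pose, Velocity, WheelEnc} as a parent, child, or co-parent, and no others.
Parents of Lidar: Odometry; children: GPS, Heading, Pose; co-parents: Altitude, Beacon, GPS, Heading, IMU, MapMatch, Odometry, Velocity, WheelEnc.
These exactly cover the given set, so the node is Lidar.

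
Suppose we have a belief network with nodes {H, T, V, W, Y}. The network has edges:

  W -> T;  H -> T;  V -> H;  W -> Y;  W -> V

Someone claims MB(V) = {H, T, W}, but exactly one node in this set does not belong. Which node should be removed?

T

By definition, MB(V) is built from V's parents, V's children, and the co-parents of V.
V has parent W.
V's children: H.
Co-parents of V (other parents of its children):
  H has no other parent.
MB(V) = {H, W}.
T is neither a parent, child, nor co-parent of V, so it does not belong.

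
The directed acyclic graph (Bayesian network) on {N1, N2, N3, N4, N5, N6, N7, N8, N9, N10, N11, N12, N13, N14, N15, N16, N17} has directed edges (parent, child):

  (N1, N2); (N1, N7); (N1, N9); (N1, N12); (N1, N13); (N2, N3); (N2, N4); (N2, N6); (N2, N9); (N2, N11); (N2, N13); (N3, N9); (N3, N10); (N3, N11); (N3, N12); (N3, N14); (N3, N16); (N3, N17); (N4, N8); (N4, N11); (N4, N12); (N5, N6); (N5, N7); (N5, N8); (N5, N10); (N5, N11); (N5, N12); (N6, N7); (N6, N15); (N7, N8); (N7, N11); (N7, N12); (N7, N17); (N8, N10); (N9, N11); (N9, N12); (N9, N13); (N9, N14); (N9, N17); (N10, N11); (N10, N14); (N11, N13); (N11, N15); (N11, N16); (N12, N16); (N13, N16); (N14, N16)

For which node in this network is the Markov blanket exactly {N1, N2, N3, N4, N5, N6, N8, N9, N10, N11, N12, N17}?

The target node must have every member of {N1, N2, N3, N4, N5, N6, N8, N9, N10, N11, N12, N17} as a parent, child, or co-parent, and no others.
Parents of N7: N1, N5, N6; children: N8, N11, N12, N17; co-parents: N1, N2, N3, N4, N5, N9, N10.
These exactly cover the given set, so the node is N7.

N7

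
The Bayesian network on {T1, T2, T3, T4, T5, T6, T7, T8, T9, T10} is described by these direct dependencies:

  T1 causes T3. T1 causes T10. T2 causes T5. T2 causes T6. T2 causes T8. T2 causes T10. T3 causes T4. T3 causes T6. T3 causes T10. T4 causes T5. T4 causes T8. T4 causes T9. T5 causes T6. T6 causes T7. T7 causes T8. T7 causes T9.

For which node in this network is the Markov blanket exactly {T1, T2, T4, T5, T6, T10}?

T3

The target node must have every member of {T1, T2, T4, T5, T6, T10} as a parent, child, or co-parent, and no others.
Parents of T3: T1; children: T4, T6, T10; co-parents: T1, T2, T5.
These exactly cover the given set, so the node is T3.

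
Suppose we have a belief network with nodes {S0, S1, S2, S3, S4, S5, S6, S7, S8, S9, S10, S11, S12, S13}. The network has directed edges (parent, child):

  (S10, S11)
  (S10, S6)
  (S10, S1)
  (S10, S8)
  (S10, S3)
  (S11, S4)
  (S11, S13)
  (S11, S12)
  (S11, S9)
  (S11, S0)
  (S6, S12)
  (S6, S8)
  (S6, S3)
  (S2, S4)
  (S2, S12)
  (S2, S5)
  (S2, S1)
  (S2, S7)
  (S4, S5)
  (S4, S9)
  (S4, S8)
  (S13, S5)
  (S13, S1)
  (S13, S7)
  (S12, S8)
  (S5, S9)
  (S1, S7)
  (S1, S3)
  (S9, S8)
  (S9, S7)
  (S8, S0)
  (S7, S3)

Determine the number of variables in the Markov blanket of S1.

7

S1 has children S3, S7.
S1's parents: S2, S10, S13.
Other parents of S1's children:
  S7: S2, S9, S13
  S3: S6, S7, S10
MB(S1) = {S2, S3, S6, S7, S9, S10, S13}, which has 7 nodes.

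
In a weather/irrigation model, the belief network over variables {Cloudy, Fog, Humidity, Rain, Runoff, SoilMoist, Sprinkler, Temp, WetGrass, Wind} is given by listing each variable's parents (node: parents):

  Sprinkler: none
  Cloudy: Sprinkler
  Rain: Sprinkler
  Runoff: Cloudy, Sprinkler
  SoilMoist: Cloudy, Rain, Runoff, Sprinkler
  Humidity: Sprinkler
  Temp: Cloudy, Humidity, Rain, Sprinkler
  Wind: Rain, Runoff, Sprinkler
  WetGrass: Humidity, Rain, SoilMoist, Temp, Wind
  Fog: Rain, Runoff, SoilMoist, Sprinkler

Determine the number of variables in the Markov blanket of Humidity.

Ch(Humidity) = {Temp, WetGrass}.
Humidity's parents: Sprinkler.
Parents of each child, excluding Humidity:
  Temp: Cloudy, Rain, Sprinkler
  WetGrass: Rain, SoilMoist, Temp, Wind
MB(Humidity) = {Cloudy, Rain, SoilMoist, Sprinkler, Temp, WetGrass, Wind}, which has 7 nodes.

7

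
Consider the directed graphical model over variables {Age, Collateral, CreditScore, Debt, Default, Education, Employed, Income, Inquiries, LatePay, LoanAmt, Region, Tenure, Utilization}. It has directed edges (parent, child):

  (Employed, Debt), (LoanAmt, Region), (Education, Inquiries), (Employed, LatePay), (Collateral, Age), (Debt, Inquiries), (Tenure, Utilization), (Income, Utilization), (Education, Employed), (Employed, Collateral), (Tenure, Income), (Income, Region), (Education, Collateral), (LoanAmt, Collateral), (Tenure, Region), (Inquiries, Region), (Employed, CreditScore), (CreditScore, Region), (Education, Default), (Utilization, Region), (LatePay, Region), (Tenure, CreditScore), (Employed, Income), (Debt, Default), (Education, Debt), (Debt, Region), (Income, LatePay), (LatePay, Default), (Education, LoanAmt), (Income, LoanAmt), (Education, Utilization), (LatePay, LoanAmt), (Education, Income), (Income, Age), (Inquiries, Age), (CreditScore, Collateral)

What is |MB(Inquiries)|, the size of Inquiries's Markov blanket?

Parents of Inquiries: Debt, Education.
Inquiries's children: Age, Region.
Other parents of Inquiries's children:
  parents(Region) \ {Inquiries} = {CreditScore, Debt, Income, LatePay, LoanAmt, Tenure, Utilization}.
  Age's other parents are Collateral, Income.
MB(Inquiries) = {Age, Collateral, CreditScore, Debt, Education, Income, LatePay, LoanAmt, Region, Tenure, Utilization}, which has 11 nodes.

11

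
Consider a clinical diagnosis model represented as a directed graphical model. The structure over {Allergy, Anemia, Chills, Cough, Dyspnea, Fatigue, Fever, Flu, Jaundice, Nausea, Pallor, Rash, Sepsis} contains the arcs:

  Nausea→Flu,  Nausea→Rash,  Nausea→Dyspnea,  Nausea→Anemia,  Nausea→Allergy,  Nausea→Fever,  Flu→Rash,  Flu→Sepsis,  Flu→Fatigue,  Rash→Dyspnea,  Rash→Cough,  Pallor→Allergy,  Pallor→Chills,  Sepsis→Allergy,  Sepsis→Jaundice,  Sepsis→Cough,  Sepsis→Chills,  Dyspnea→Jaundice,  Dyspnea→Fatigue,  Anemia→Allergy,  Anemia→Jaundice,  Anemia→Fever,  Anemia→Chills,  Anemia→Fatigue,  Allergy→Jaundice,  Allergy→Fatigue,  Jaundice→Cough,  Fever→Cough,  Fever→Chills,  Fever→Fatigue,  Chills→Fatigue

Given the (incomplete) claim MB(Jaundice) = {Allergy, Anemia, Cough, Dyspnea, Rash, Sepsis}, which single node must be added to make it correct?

The Markov blanket of a node is its parents, its children, and the other parents of its children.
Pa(Jaundice) = {Allergy, Anemia, Dyspnea, Sepsis}.
Jaundice has child Cough.
Parents of each child, excluding Jaundice:
  Cough: Fever, Rash, Sepsis
MB(Jaundice) = {Allergy, Anemia, Cough, Dyspnea, Fever, Rash, Sepsis}.
Comparing with the claimed set, Fever is missing.

Fever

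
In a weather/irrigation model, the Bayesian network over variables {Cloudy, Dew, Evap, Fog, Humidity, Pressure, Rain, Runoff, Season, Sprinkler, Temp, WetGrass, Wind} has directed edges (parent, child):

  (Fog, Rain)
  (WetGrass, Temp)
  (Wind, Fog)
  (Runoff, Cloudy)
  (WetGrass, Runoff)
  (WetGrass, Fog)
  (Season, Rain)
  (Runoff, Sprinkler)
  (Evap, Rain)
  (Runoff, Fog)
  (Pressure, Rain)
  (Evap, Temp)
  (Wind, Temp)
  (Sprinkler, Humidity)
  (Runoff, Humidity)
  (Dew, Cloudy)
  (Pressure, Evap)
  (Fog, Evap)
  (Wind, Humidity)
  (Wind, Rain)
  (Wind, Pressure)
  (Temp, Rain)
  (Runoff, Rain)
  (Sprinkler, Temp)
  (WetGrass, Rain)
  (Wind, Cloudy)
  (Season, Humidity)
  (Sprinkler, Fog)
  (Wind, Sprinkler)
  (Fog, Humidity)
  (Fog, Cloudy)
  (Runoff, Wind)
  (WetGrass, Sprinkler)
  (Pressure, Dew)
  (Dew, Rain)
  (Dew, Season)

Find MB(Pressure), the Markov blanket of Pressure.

Pressure's parents: Wind.
Pressure's children: Dew, Evap, Rain.
Co-parents of Pressure (other parents of its children):
  Dew: —
  Evap: Fog
  Rain: Dew, Evap, Fog, Runoff, Season, Temp, WetGrass, Wind
Taking the union gives {Dew, Evap, Fog, Rain, Runoff, Season, Temp, WetGrass, Wind}.

{Dew, Evap, Fog, Rain, Runoff, Season, Temp, WetGrass, Wind}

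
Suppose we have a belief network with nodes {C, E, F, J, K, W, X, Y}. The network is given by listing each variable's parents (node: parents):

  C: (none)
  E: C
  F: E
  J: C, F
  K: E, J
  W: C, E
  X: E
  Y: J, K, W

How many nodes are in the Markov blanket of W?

W's children: Y.
W has parents C, E.
For each child, the remaining parents (spouses of W):
  Y: J, K
MB(W) = {C, E, J, K, Y}, which has 5 nodes.

5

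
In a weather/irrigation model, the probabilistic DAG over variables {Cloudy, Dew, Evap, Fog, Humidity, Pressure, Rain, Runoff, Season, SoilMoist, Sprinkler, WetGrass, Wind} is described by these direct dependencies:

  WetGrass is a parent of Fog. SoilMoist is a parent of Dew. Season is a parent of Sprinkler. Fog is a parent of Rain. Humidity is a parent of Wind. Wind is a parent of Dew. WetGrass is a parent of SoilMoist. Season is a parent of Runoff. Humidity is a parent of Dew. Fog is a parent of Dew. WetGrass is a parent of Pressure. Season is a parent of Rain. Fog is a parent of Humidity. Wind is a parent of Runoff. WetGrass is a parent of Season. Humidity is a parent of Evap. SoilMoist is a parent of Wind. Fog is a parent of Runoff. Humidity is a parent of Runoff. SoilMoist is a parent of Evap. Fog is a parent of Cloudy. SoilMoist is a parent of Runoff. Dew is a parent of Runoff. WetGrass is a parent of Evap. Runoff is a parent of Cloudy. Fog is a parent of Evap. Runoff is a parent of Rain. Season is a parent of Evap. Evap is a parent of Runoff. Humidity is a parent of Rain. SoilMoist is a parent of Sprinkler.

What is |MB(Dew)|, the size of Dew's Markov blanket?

7

The Markov blanket of a node is its parents, its children, and the other parents of its children.
Parents of Dew: Fog, Humidity, SoilMoist, Wind.
Ch(Dew) = {Runoff}.
Parents of each child, excluding Dew:
  Runoff: Evap, Fog, Humidity, Season, SoilMoist, Wind
MB(Dew) = {Evap, Fog, Humidity, Runoff, Season, SoilMoist, Wind}, which has 7 nodes.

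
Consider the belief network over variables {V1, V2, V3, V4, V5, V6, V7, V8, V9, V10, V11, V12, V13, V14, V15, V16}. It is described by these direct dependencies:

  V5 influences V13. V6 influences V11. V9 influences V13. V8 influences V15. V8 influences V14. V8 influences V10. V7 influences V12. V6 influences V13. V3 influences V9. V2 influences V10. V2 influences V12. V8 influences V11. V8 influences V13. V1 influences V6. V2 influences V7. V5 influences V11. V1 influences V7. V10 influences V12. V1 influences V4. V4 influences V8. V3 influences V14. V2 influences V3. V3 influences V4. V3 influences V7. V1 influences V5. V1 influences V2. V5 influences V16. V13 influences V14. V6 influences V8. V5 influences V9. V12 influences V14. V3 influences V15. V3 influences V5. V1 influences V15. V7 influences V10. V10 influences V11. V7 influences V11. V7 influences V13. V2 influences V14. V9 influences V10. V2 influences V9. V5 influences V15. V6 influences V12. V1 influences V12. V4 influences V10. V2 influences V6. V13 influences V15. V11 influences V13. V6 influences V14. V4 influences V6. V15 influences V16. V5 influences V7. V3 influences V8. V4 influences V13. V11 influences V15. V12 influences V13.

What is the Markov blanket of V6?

Pa(V6) = {V1, V2, V4}.
Ch(V6) = {V8, V11, V12, V13, V14}.
Other parents of V6's children:
  V8 also has parents V3, V4.
  V11 also has parents V5, V7, V8, V10.
  V12 also has parents V1, V2, V7, V10.
  V13's other parents are V4, V5, V7, V8, V9, V11, V12.
  V14's other parents are V2, V3, V8, V12, V13.
MB(V6) = {V1, V2, V3, V4, V5, V7, V8, V9, V10, V11, V12, V13, V14}.

{V1, V2, V3, V4, V5, V7, V8, V9, V10, V11, V12, V13, V14}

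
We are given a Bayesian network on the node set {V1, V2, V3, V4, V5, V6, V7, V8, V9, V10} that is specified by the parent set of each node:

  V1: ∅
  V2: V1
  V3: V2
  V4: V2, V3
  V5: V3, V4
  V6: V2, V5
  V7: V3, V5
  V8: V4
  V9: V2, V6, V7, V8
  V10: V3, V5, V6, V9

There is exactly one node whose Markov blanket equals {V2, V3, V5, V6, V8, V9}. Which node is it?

V7

The target node must have every member of {V2, V3, V5, V6, V8, V9} as a parent, child, or co-parent, and no others.
Parents of V7: V3, V5; children: V9; co-parents: V2, V6, V8.
These exactly cover the given set, so the node is V7.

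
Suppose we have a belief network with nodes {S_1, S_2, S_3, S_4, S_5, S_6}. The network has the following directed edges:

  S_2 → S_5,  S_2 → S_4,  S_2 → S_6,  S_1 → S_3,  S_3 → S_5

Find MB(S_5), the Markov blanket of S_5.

A node's Markov blanket = Pa ∪ Ch ∪ (parents of Ch other than the node itself).
S_5 has parents S_2, S_3.
Ch(S_5) = {}.
S_5 has no children, so there are no co-parents.
So the Markov blanket of S_5 is {S_2, S_3}.

{S_2, S_3}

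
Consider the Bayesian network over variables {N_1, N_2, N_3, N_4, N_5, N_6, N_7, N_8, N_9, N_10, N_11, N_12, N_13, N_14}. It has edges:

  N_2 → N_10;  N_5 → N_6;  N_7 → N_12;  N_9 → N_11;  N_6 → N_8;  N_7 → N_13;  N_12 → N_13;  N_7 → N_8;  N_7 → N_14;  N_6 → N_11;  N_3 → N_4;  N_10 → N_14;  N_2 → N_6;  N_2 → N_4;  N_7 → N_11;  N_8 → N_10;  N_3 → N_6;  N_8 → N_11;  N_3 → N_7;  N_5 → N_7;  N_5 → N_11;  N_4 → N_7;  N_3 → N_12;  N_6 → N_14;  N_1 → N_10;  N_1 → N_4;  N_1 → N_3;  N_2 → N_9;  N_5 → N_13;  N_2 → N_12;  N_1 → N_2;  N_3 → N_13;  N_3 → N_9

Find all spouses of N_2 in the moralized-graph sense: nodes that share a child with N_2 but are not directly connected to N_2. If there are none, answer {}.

Children of N_2: N_4, N_6, N_9, N_10, N_12.
  parents(N_4) \ {N_2} = {N_1, N_3}.
  parents(N_6) \ {N_2} = {N_3, N_5}.
  N_9 also has parent N_3.
  N_10's other parents are N_1, N_8.
  N_12's other parents are N_3, N_7.
Excluding nodes already adjacent to N_2 (N_1, N_4, N_6, N_9, N_10, N_12), the co-parent-only contribution is {N_3, N_5, N_7, N_8}.

{N_3, N_5, N_7, N_8}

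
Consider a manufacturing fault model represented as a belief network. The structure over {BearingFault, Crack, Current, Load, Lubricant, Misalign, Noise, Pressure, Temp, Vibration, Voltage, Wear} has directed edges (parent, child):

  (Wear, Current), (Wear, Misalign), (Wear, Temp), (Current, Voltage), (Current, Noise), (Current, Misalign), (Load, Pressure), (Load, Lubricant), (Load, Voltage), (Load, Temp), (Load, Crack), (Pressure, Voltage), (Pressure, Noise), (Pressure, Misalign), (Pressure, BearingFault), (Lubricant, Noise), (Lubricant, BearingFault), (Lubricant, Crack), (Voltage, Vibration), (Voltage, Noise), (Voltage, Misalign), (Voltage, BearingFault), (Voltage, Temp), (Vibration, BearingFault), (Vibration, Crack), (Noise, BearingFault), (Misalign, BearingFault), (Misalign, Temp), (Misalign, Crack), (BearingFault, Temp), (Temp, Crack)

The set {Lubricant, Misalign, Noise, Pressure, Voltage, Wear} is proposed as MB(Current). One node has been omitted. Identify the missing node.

Load

The Markov blanket of a node is its parents, its children, and the other parents of its children.
Current's parents: Wear.
Ch(Current) = {Misalign, Noise, Voltage}.
Other parents of Current's children:
  Voltage's other parents are Load, Pressure.
  Noise also has parents Lubricant, Pressure, Voltage.
  parents(Misalign) \ {Current} = {Pressure, Voltage, Wear}.
MB(Current) = {Load, Lubricant, Misalign, Noise, Pressure, Voltage, Wear}.
Comparing with the claimed set, Load is missing.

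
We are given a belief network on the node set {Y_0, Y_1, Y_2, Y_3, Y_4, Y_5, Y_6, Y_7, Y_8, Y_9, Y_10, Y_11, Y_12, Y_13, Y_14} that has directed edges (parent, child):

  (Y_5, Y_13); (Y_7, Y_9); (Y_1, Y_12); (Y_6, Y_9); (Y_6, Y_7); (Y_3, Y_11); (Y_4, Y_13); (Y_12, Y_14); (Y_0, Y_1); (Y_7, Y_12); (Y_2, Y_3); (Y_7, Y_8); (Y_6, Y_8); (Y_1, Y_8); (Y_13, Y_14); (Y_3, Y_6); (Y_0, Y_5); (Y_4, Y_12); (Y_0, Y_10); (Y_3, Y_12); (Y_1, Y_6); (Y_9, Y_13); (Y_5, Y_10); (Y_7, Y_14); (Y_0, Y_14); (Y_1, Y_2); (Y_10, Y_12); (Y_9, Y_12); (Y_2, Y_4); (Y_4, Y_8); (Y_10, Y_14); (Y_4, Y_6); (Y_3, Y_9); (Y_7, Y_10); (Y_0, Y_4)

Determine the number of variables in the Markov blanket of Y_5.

A node's Markov blanket = Pa ∪ Ch ∪ (parents of Ch other than the node itself).
Parents of Y_5: Y_0.
Children of Y_5: Y_10, Y_13.
Parents of each child, excluding Y_5:
  parents(Y_10) \ {Y_5} = {Y_0, Y_7}.
  parents(Y_13) \ {Y_5} = {Y_4, Y_9}.
MB(Y_5) = {Y_0, Y_4, Y_7, Y_9, Y_10, Y_13}, which has 6 nodes.

6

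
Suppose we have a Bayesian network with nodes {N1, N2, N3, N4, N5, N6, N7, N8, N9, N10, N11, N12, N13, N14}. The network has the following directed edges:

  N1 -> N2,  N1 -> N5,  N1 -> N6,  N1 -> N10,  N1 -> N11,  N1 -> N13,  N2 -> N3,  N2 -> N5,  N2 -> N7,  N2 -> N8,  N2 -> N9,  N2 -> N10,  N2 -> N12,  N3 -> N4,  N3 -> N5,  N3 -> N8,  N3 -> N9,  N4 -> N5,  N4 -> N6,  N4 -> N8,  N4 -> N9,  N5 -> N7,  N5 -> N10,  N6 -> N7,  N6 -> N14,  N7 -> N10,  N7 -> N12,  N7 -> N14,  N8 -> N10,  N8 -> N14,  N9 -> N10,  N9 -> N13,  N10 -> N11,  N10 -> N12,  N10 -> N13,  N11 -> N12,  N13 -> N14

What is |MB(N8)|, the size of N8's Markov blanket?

11

By definition, MB(N8) is built from N8's parents, N8's children, and the co-parents of N8.
N8 has parents N2, N3, N4.
Ch(N8) = {N10, N14}.
Other parents of N8's children:
  N10's other parents are N1, N2, N5, N7, N9.
  N14 also has parents N6, N7, N13.
MB(N8) = {N1, N2, N3, N4, N5, N6, N7, N9, N10, N13, N14}, which has 11 nodes.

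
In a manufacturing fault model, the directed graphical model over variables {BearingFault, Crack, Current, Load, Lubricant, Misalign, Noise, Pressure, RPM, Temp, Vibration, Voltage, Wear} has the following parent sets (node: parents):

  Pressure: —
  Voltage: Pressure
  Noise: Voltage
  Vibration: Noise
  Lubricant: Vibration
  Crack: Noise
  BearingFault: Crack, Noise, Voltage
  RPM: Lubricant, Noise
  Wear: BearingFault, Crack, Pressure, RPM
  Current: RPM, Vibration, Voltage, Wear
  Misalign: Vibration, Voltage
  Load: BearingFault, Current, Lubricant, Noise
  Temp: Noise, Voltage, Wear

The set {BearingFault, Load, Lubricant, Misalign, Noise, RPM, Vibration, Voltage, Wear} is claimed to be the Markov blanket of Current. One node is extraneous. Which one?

Misalign

Pa(Current) = {RPM, Vibration, Voltage, Wear}.
Ch(Current) = {Load}.
Co-parents of Current (other parents of its children):
  Load's other parents are BearingFault, Lubricant, Noise.
MB(Current) = {BearingFault, Load, Lubricant, Noise, RPM, Vibration, Voltage, Wear}.
Misalign is neither a parent, child, nor co-parent of Current, so it does not belong.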